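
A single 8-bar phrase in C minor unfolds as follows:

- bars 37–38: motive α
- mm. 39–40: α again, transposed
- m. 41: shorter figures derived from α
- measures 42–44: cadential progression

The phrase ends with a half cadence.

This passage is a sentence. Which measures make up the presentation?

The presentation of a sentence is the basic idea (bars 37-38) plus its repetition (mm. 39-40); the presentation is therefore mm. 37–40.

measures 37–40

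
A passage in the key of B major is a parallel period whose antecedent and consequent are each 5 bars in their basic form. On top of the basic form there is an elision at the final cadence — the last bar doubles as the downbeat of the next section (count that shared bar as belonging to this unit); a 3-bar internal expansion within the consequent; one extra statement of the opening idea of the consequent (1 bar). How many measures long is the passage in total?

14 measures

Basic parallel period: 5 + 5 = 10 bars.
10 (basic form) + 3 (internal expansion) + 1 (extra statement) = 14.
The elision shares a bar with the next section but does not change this unit's count.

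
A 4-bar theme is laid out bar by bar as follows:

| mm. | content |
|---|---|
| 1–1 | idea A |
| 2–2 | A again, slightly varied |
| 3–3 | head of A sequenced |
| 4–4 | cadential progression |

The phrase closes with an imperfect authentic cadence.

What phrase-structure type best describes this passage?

sentence

Basic idea (m. 1) + its repetition (bar 2) form the presentation; fragmentation and cadence (measures 3–4) form the continuation — the 4-bar whole is a sentence.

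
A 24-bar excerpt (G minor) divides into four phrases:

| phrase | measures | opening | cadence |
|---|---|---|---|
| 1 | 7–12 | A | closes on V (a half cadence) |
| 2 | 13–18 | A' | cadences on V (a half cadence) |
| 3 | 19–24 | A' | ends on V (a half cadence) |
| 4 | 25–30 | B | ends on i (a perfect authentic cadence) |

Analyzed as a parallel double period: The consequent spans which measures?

measures 19–30

In a double period the four phrases pair into a large antecedent (phrases 1–2, ending half cadence) and a large consequent (phrases 3–4, ending perfect authentic cadence). The consequent spans measures 19–30.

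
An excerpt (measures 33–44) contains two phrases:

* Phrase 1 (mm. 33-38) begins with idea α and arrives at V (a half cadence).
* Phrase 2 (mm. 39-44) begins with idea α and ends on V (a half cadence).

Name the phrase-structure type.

repeated phrase

Both phrases have the same opening (α) and the same cadence (half cadence): the second is a restatement, not a consequent, so this is a repeated phrase rather than a period.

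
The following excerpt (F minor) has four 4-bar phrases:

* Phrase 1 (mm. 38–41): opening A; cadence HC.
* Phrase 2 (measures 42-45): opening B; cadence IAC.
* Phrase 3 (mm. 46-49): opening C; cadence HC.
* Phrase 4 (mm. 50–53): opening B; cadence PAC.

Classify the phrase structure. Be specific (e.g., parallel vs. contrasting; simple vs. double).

contrasting double period

Four phrases in two halves: the first half (mm. 38-45) ends with an imperfect authentic cadence, the second (mm. 46–53) with a perfect authentic cadence — a large antecedent–consequent pair, i.e. a double period.
Phrase 3 begins with different material from phrase 1, making it contrasting.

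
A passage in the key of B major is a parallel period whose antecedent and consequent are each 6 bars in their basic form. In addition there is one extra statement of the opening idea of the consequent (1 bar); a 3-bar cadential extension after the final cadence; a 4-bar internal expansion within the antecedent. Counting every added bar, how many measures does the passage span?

20 measures

Basic parallel period: 6 + 6 = 12 bars.
12 (basic form) + 1 (extra statement) + 3 (cadential extension) + 4 (internal expansion) = 20.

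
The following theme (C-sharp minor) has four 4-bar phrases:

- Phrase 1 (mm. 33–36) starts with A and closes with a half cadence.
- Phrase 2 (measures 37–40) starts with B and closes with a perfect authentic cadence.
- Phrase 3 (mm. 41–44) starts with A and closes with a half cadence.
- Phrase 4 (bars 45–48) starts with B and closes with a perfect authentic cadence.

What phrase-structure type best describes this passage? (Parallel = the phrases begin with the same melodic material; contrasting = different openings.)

repeated period

The cadence pattern HC–PAC–HC–PAC is weak–strong twice, and phrases 3–4 restate phrases 1–2: a period heard twice, not a double period (which would end weakly at phrase 2).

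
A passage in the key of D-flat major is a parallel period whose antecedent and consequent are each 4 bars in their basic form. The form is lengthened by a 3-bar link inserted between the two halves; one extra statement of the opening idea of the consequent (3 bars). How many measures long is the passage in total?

Basic parallel period: 4 + 4 = 8 bars.
8 (basic form) + 3 (link) + 3 (extra statement) = 14.

14 measures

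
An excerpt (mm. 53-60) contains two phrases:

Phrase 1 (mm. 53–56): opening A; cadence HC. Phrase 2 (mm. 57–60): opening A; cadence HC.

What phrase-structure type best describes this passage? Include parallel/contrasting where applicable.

Both phrases have the same opening (A) and the same cadence (half cadence): the second is a restatement, not a consequent, so this is a repeated phrase rather than a period.

repeated phrase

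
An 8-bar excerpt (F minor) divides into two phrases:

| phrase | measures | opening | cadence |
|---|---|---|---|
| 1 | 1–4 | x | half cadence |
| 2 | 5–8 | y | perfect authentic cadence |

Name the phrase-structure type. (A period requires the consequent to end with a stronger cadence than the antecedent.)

contrasting period

Phrase 1 ends with a half cadence (weaker) and phrase 2 with a perfect authentic cadence (stronger): antecedent + consequent = a period.
The two phrases open with different material (x / y), so the period is contrasting.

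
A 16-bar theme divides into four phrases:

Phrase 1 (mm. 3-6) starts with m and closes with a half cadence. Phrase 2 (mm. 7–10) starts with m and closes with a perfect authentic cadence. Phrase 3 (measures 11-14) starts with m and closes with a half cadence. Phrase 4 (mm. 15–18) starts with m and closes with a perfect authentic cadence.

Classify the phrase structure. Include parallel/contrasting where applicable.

The cadence pattern HC–PAC–HC–PAC is weak–strong twice, and phrases 3–4 restate phrases 1–2: a period heard twice, not a double period (which would end weakly at phrase 2).

repeated period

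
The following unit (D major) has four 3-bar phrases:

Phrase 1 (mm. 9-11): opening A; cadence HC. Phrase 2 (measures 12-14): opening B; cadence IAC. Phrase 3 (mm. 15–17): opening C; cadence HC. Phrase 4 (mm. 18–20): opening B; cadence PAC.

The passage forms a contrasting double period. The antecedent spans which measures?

measures 9–14

In a double period the four phrases pair into a large antecedent (phrases 1–2, ending imperfect authentic cadence) and a large consequent (phrases 3–4, ending perfect authentic cadence). The antecedent spans mm. 9–14.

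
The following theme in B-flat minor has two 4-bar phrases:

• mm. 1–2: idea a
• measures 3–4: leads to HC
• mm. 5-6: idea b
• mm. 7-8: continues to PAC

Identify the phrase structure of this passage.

contrasting period

Phrase 1 ends with a half cadence (weaker) and phrase 2 with a perfect authentic cadence (stronger): antecedent + consequent = a period.
The two phrases open with different material (a / b), so the period is contrasting.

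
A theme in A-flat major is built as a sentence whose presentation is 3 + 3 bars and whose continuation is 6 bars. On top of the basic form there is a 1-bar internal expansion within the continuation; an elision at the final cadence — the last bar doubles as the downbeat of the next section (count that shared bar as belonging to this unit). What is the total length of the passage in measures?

13 measures

Basic sentence: 3 + 3 + 6 = 12 bars.
12 (basic form) + 1 (internal expansion) = 13.
The elision shares a bar with the next section but does not change this unit's count.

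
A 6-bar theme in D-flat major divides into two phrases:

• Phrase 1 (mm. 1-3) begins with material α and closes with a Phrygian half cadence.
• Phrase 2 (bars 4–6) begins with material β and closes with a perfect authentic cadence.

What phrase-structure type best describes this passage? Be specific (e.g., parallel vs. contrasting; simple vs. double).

contrasting period

Phrase 1 ends with a Phrygian half cadence (weaker) and phrase 2 with a perfect authentic cadence (stronger): antecedent + consequent = a period.
The two phrases open with different material (α / β), so the period is contrasting.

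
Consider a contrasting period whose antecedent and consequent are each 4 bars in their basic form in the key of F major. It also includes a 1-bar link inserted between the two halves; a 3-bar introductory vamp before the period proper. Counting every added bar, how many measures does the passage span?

12 measures

Basic contrasting period: 4 + 4 = 8 bars.
8 (basic form) + 1 (link) + 3 (introduction) = 12.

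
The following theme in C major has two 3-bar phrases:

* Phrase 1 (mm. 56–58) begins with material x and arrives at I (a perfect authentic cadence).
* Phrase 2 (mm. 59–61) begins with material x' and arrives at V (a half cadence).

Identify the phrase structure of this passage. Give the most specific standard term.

phrase group

The second phrase closes with a half cadence, which is not stronger than the first phrase's perfect authentic cadence; without a weak→strong cadential pair there is no antecedent–consequent relationship, so this is a phrase group rather than a period.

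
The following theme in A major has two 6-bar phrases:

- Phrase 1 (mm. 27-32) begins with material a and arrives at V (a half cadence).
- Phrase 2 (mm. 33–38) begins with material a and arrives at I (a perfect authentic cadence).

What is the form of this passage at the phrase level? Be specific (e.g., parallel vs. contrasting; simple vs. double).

parallel period

Phrase 1 ends with a half cadence (weaker) and phrase 2 with a perfect authentic cadence (stronger): antecedent + consequent = a period.
The two phrases open with the same material (a / a), so the period is parallel.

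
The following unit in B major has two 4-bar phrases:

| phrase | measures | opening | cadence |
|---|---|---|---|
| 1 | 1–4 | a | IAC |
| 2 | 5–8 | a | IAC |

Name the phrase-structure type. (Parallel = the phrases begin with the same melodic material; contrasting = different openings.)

Both phrases have the same opening (a) and the same cadence (imperfect authentic cadence): the second is a restatement, not a consequent, so this is a repeated phrase rather than a period.

repeated phrase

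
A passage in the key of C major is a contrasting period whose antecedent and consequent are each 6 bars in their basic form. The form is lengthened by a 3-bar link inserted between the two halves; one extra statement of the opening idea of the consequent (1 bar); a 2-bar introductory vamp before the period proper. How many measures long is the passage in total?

Basic contrasting period: 6 + 6 = 12 bars.
12 (basic form) + 3 (link) + 1 (extra statement) + 2 (introduction) = 18.

18 measures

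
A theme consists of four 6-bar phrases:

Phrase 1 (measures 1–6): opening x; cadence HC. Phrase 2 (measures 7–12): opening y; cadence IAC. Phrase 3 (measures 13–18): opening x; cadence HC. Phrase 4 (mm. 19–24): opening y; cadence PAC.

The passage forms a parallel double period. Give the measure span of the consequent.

In a double period the first pair of phrases (ending imperfect authentic cadence) is the large antecedent and the second pair (ending perfect authentic cadence) is the large consequent; the consequent is measures 13–24.

measures 13–24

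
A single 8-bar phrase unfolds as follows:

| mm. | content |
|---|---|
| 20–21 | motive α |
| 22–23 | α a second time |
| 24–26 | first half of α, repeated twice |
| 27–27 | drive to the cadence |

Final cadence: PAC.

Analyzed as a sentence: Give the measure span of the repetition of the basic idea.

measures 22–23

The presentation of a sentence is the basic idea (measures 20–21) plus its repetition (mm. 22–23); the repetition of the basic idea is therefore bars 22-23.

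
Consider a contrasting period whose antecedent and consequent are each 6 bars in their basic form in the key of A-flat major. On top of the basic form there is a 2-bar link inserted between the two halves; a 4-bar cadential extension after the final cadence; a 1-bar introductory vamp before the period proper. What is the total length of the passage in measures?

19 measures

Basic contrasting period: 6 + 6 = 12 bars.
12 (basic form) + 2 (link) + 4 (cadential extension) + 1 (introduction) = 19.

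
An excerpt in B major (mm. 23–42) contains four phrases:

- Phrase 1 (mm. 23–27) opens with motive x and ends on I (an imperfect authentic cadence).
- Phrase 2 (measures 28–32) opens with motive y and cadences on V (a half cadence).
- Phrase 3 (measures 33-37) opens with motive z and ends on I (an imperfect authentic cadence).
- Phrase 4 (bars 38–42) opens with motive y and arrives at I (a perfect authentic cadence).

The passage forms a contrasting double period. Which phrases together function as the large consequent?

In a double period the first pair of phrases (ending half cadence) is the large antecedent and the second pair (ending perfect authentic cadence) is the large consequent; the consequent is phrases 3 and 4.

phrases 3 and 4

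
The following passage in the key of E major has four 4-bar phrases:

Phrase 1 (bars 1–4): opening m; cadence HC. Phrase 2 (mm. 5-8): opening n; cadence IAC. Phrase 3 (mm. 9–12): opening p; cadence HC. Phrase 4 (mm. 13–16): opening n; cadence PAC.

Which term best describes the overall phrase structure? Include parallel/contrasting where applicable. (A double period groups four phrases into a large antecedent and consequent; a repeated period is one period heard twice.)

Four phrases in two halves: the first half (measures 1–8) ends with an imperfect authentic cadence, the second (mm. 9–16) with a perfect authentic cadence — a large antecedent–consequent pair, i.e. a double period.
Phrase 3 begins with different material from phrase 1, making it contrasting.

contrasting double period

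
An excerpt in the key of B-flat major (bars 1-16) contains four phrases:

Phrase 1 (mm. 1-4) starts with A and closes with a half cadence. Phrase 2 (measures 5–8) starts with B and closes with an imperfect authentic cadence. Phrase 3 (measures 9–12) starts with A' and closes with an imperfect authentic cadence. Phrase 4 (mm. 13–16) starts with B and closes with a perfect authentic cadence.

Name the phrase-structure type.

Four phrases in two halves: the first half (mm. 1–8) ends with an imperfect authentic cadence, the second (mm. 9-16) with a perfect authentic cadence — a large antecedent–consequent pair, i.e. a double period.
Phrase 3 begins with the same material as phrase 1, making it parallel.

parallel double period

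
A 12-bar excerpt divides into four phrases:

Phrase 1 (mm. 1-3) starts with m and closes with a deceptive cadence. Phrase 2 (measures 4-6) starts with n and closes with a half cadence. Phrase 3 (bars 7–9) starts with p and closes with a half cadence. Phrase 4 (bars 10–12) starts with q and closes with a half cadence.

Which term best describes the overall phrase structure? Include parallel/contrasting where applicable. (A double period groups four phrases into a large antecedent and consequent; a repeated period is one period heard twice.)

Phrase 4 ends with a half cadence, no stronger than phrase 2's half cadence, so the four phrases do not form a double period; nor do phrases 3–4 duplicate 1–2, so it is not a repeated period. With no phrase reaching a conclusive cadence, the passage is a phrase group.

phrase group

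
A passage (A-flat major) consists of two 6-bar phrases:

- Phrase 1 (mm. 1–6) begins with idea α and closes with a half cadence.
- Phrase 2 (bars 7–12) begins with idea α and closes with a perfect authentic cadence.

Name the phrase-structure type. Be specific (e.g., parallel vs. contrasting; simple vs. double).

parallel period

Phrase 1 ends with a half cadence (weaker) and phrase 2 with a perfect authentic cadence (stronger): antecedent + consequent = a period.
The two phrases open with the same material (α / α), so the period is parallel.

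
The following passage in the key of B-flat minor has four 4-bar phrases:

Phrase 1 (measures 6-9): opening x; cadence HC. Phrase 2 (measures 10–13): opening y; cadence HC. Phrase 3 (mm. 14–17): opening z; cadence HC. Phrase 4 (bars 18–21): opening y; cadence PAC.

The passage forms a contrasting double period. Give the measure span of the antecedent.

measures 6–13

In a double period the four phrases pair into a large antecedent (phrases 1–2, ending half cadence) and a large consequent (phrases 3–4, ending perfect authentic cadence). The antecedent spans mm. 6-13.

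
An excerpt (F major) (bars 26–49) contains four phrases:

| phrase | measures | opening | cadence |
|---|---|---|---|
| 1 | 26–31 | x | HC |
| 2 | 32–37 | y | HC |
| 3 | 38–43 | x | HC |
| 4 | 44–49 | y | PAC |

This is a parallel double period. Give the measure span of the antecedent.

measures 26–37

In a double period the first pair of phrases (ending half cadence) is the large antecedent and the second pair (ending perfect authentic cadence) is the large consequent; the antecedent is measures 26–37.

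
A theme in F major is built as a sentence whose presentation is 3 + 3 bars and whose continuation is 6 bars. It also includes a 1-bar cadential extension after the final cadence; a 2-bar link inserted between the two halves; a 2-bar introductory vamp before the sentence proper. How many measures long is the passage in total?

Basic sentence: 3 + 3 + 6 = 12 bars.
12 (basic form) + 1 (cadential extension) + 2 (link) + 2 (introduction) = 17.

17 measures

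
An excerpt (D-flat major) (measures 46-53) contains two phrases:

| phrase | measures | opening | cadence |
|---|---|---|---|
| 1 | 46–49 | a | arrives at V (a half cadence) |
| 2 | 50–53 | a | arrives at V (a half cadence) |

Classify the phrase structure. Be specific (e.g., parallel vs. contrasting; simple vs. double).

repeated phrase

Both phrases have the same opening (a) and the same cadence (half cadence): the second is a restatement, not a consequent, so this is a repeated phrase rather than a period.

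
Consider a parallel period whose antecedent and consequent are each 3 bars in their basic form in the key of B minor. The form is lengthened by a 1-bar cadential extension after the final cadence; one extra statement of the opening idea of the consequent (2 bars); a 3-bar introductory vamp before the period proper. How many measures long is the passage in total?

12 measures

Basic parallel period: 3 + 3 = 6 bars.
6 (basic form) + 1 (cadential extension) + 2 (extra statement) + 3 (introduction) = 12.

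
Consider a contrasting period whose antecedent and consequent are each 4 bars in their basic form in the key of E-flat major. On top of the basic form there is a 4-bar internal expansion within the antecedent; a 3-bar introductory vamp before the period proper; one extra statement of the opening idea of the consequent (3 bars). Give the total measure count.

Basic contrasting period: 4 + 4 = 8 bars.
8 (basic form) + 4 (internal expansion) + 3 (introduction) + 3 (extra statement) = 18.

18 measures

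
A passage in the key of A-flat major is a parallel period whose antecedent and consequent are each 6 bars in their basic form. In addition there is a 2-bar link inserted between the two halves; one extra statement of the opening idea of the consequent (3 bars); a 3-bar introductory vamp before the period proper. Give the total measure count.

20 measures

Basic parallel period: 6 + 6 = 12 bars.
12 (basic form) + 2 (link) + 3 (extra statement) + 3 (introduction) = 20.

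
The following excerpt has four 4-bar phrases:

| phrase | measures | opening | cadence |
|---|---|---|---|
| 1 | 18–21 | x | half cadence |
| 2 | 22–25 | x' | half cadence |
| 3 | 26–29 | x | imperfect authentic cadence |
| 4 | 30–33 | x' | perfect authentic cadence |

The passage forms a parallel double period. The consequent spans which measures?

In a double period the four phrases pair into a large antecedent (phrases 1–2, ending half cadence) and a large consequent (phrases 3–4, ending perfect authentic cadence). The consequent spans measures 26–33.

measures 26–33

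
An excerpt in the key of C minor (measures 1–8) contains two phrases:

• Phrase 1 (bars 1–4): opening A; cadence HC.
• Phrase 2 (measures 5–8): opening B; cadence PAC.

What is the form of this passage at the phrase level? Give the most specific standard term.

contrasting period

Phrase 1 ends with a half cadence (weaker) and phrase 2 with a perfect authentic cadence (stronger): antecedent + consequent = a period.
The two phrases open with different material (A / B), so the period is contrasting.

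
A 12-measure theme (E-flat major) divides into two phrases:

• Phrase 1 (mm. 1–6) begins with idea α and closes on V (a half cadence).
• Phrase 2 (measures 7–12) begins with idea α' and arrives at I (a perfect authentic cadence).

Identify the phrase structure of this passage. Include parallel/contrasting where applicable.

parallel period

Phrase 1 ends with a half cadence (weaker) and phrase 2 with a perfect authentic cadence (stronger): antecedent + consequent = a period.
The two phrases open with the same material (α / α'), so the period is parallel.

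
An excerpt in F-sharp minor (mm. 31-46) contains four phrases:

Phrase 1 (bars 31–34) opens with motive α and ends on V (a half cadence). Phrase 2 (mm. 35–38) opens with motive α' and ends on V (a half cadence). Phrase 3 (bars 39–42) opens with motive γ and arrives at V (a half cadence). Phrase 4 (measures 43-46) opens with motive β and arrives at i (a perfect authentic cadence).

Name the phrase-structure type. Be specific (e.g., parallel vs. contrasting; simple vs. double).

contrasting double period

Four phrases in two halves: the first half (measures 31–38) ends with a half cadence, the second (mm. 39–46) with a perfect authentic cadence — a large antecedent–consequent pair, i.e. a double period.
Phrase 3 begins with different material from phrase 1, making it contrasting.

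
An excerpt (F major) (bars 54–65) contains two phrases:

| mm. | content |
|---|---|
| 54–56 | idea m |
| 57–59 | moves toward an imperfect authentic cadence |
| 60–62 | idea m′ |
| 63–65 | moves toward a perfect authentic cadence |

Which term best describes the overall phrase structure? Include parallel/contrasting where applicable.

parallel period

Phrase 1 ends with an imperfect authentic cadence (weaker) and phrase 2 with a perfect authentic cadence (stronger): antecedent + consequent = a period.
The two phrases open with the same material (m / m′), so the period is parallel.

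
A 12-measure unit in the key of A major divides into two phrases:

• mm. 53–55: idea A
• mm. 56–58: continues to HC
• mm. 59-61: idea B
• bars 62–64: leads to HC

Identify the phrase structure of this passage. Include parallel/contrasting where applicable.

The second phrase closes with a half cadence, which is not stronger than the first phrase's half cadence; without a weak→strong cadential pair there is no antecedent–consequent relationship, so this is a phrase group rather than a period.

phrase group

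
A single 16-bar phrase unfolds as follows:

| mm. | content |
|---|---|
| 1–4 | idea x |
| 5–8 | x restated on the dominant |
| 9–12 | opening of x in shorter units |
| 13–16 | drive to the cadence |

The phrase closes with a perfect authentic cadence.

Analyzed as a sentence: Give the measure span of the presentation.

The presentation of a sentence is the basic idea (bars 1-4) plus its repetition (measures 5–8); the presentation is therefore bars 1–8.

measures 1–8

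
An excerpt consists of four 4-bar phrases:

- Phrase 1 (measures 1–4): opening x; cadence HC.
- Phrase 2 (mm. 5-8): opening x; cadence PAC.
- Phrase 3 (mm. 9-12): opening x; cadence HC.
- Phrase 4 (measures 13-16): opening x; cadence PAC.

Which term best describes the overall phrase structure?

repeated period

The cadence pattern HC–PAC–HC–PAC is weak–strong twice, and phrases 3–4 restate phrases 1–2: a period heard twice, not a double period (which would end weakly at phrase 2).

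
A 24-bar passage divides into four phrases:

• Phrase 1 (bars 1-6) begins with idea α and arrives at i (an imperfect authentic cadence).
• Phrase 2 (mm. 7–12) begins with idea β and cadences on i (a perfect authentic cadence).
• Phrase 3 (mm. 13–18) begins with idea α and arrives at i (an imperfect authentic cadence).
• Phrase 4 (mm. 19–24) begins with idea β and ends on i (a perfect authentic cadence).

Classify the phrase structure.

The cadence pattern IAC–PAC–IAC–PAC is weak–strong twice, and phrases 3–4 restate phrases 1–2: a period heard twice, not a double period (which would end weakly at phrase 2).

repeated period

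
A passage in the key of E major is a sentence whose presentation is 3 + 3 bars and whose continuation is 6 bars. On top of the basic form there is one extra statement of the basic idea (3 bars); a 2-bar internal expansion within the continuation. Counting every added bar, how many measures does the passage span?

Basic sentence: 3 + 3 + 6 = 12 bars.
12 (basic form) + 3 (extra statement) + 2 (internal expansion) = 17.

17 measures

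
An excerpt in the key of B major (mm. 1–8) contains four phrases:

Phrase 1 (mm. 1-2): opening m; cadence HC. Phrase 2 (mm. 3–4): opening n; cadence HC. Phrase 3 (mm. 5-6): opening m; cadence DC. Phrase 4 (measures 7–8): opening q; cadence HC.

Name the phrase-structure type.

phrase group

Phrase 4 ends with a half cadence, no stronger than phrase 2's half cadence, so the four phrases do not form a double period; nor do phrases 3–4 duplicate 1–2, so it is not a repeated period. With no phrase reaching a conclusive cadence, the passage is a phrase group.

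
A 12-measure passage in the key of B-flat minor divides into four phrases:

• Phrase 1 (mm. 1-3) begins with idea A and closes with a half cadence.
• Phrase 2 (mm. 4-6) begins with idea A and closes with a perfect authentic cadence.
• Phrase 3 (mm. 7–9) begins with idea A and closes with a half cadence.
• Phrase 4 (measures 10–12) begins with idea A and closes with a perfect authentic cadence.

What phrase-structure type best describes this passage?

repeated period

The cadence pattern HC–PAC–HC–PAC is weak–strong twice, and phrases 3–4 restate phrases 1–2: a period heard twice, not a double period (which would end weakly at phrase 2).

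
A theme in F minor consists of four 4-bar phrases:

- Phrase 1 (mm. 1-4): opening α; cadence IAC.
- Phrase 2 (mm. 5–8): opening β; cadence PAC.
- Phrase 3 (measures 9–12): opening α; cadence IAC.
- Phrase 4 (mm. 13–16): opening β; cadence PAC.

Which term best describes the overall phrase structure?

The cadence pattern IAC–PAC–IAC–PAC is weak–strong twice, and phrases 3–4 restate phrases 1–2: a period heard twice, not a double period (which would end weakly at phrase 2).

repeated period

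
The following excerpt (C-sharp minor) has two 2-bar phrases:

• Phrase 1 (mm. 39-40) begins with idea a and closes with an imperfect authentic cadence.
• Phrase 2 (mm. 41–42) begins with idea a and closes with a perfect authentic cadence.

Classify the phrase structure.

parallel period

Phrase 1 ends with an imperfect authentic cadence (weaker) and phrase 2 with a perfect authentic cadence (stronger): antecedent + consequent = a period.
The two phrases open with the same material (a / a), so the period is parallel.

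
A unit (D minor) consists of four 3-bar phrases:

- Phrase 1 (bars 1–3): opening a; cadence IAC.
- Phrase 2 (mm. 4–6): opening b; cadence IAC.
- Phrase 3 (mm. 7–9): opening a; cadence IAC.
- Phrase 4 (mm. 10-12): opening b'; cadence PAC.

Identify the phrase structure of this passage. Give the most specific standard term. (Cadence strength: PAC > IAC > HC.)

parallel double period

Four phrases in two halves: the first half (mm. 1–6) ends with an imperfect authentic cadence, the second (mm. 7-12) with a perfect authentic cadence — a large antecedent–consequent pair, i.e. a double period.
Phrase 3 begins with the same material as phrase 1, making it parallel.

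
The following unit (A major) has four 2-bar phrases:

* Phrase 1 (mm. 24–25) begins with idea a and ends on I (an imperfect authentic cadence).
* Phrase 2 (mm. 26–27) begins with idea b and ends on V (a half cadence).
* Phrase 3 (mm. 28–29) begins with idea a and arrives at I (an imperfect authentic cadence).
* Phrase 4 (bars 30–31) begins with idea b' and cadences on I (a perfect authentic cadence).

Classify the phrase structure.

parallel double period

Four phrases in two halves: the first half (bars 24–27) ends with a half cadence, the second (measures 28-31) with a perfect authentic cadence — a large antecedent–consequent pair, i.e. a double period.
Phrase 3 begins with the same material as phrase 1, making it parallel.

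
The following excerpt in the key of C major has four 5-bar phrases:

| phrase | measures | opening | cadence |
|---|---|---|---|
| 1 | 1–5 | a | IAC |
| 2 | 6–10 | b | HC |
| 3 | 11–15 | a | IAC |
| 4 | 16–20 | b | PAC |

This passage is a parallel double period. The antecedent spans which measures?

measures 1–10

In a double period the four phrases pair into a large antecedent (phrases 1–2, ending half cadence) and a large consequent (phrases 3–4, ending perfect authentic cadence). The antecedent spans mm. 1–10.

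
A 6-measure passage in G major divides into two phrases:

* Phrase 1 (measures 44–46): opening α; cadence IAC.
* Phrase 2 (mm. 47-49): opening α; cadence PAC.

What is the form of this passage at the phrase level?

parallel period

Phrase 1 ends with an imperfect authentic cadence (weaker) and phrase 2 with a perfect authentic cadence (stronger): antecedent + consequent = a period.
The two phrases open with the same material (α / α), so the period is parallel.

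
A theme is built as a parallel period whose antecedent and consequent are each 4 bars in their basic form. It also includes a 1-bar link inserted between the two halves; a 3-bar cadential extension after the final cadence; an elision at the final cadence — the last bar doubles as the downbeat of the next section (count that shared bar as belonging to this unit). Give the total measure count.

Basic parallel period: 4 + 4 = 8 bars.
8 (basic form) + 1 (link) + 3 (cadential extension) = 12.
The elision shares a bar with the next section but does not change this unit's count.

12 measures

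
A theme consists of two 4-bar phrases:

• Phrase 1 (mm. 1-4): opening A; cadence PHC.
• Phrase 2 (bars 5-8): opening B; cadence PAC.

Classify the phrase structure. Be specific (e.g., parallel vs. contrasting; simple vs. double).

contrasting period

Phrase 1 ends with a Phrygian half cadence (weaker) and phrase 2 with a perfect authentic cadence (stronger): antecedent + consequent = a period.
The two phrases open with different material (A / B), so the period is contrasting.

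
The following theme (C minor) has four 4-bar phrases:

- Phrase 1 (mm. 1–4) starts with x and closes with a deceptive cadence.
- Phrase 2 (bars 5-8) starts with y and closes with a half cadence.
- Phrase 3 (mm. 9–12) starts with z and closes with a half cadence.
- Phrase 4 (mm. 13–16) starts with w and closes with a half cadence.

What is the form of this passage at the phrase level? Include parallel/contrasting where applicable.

phrase group

Phrase 4 ends with a half cadence, no stronger than phrase 2's half cadence, so the four phrases do not form a double period; nor do phrases 3–4 duplicate 1–2, so it is not a repeated period. With no phrase reaching a conclusive cadence, the passage is a phrase group.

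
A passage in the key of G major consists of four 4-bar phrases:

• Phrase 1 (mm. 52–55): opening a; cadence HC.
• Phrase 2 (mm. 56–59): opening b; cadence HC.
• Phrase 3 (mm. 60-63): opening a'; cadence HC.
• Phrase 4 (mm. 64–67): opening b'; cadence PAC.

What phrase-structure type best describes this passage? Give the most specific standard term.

Four phrases in two halves: the first half (measures 52–59) ends with a half cadence, the second (bars 60–67) with a perfect authentic cadence — a large antecedent–consequent pair, i.e. a double period.
Phrase 3 begins with the same material as phrase 1, making it parallel.

parallel double period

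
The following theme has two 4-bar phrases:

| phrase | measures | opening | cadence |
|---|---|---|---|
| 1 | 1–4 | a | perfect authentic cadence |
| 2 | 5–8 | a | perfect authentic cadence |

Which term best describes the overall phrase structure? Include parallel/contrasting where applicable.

Both phrases have the same opening (a) and the same cadence (perfect authentic cadence): the second is a restatement, not a consequent, so this is a repeated phrase rather than a period.

repeated phrase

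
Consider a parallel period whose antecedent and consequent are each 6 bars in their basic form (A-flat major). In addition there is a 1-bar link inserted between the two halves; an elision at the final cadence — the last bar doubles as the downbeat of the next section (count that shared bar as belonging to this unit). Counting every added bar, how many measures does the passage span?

Basic parallel period: 6 + 6 = 12 bars.
12 (basic form) + 1 (link) = 13.
The elision shares a bar with the next section but does not change this unit's count.

13 measures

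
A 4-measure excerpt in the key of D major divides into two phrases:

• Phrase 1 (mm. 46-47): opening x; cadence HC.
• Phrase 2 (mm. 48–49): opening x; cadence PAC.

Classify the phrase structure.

Phrase 1 ends with a half cadence (weaker) and phrase 2 with a perfect authentic cadence (stronger): antecedent + consequent = a period.
The two phrases open with the same material (x / x), so the period is parallel.

parallel period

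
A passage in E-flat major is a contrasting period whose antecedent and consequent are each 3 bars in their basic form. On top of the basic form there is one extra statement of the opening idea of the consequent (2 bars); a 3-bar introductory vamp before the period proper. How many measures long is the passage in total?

Basic contrasting period: 3 + 3 = 6 bars.
6 (basic form) + 2 (extra statement) + 3 (introduction) = 11.

11 measures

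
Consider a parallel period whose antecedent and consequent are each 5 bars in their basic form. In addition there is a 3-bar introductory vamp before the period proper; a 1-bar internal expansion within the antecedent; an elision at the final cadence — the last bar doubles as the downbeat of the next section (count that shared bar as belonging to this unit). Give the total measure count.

14 measures

Basic parallel period: 5 + 5 = 10 bars.
10 (basic form) + 3 (introduction) + 1 (internal expansion) = 14.
The elision shares a bar with the next section but does not change this unit's count.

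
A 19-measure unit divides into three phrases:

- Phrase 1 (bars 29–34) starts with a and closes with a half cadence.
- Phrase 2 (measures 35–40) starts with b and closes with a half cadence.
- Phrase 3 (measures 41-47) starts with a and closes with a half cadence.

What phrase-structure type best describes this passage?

phrase group

The final phrase closes with a half cadence, which is not stronger than the preceding half cadence; the 3 phrases lack an overall antecedent–consequent design and so form a phrase group.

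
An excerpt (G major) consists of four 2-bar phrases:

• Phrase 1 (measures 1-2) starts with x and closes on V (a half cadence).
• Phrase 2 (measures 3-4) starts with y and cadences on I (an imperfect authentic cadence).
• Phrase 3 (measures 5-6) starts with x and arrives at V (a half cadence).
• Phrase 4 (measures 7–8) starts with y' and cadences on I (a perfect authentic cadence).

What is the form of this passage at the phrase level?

Four phrases in two halves: the first half (measures 1–4) ends with an imperfect authentic cadence, the second (bars 5-8) with a perfect authentic cadence — a large antecedent–consequent pair, i.e. a double period.
Phrase 3 begins with the same material as phrase 1, making it parallel.

parallel double period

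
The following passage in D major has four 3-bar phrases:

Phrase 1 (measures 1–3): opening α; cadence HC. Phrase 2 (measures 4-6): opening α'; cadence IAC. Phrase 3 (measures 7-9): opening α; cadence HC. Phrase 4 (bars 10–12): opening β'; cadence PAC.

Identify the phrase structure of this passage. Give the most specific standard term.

parallel double period

Four phrases in two halves: the first half (mm. 1-6) ends with an imperfect authentic cadence, the second (mm. 7-12) with a perfect authentic cadence — a large antecedent–consequent pair, i.e. a double period.
Phrase 3 begins with the same material as phrase 1, making it parallel.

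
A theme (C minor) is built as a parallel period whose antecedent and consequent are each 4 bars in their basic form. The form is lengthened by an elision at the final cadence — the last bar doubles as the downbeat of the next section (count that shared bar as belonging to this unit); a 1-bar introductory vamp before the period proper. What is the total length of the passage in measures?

Basic parallel period: 4 + 4 = 8 bars.
8 (basic form) + 1 (introduction) = 9.
The elision shares a bar with the next section but does not change this unit's count.

9 measures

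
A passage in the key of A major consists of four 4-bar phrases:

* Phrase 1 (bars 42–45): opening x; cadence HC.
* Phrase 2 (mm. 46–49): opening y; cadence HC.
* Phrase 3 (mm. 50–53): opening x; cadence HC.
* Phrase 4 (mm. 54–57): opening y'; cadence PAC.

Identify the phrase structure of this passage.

Four phrases in two halves: the first half (mm. 42–49) ends with a half cadence, the second (mm. 50–57) with a perfect authentic cadence — a large antecedent–consequent pair, i.e. a double period.
Phrase 3 begins with the same material as phrase 1, making it parallel.

parallel double period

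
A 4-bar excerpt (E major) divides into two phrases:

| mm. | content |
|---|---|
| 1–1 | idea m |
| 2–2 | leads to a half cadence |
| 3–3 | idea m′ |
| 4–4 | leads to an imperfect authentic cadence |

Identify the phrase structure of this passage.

Phrase 1 ends with a half cadence (weaker) and phrase 2 with an imperfect authentic cadence (stronger): antecedent + consequent = a period.
The two phrases open with the same material (m / m′), so the period is parallel.

parallel period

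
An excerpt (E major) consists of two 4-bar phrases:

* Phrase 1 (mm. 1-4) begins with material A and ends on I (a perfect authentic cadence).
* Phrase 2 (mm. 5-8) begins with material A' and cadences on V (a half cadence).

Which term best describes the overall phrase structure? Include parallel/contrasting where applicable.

phrase group

The second phrase closes with a half cadence, which is not stronger than the first phrase's perfect authentic cadence; without a weak→strong cadential pair there is no antecedent–consequent relationship, so this is a phrase group rather than a period.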